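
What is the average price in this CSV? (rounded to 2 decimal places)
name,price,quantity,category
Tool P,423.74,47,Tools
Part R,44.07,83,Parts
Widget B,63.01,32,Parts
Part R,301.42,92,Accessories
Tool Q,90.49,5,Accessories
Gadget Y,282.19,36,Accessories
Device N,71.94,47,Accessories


Computing average price:
Values: [423.74, 44.07, 63.01, 301.42, 90.49, 282.19, 71.94]
Sum = 1276.86
Count = 7
Average = 1276.86/7 ≈ 182.41 (rounded to 2 decimal places)

182.41


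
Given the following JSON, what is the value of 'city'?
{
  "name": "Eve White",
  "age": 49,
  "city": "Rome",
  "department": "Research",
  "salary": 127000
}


Looking up field 'city'
Value: Rome

Rome


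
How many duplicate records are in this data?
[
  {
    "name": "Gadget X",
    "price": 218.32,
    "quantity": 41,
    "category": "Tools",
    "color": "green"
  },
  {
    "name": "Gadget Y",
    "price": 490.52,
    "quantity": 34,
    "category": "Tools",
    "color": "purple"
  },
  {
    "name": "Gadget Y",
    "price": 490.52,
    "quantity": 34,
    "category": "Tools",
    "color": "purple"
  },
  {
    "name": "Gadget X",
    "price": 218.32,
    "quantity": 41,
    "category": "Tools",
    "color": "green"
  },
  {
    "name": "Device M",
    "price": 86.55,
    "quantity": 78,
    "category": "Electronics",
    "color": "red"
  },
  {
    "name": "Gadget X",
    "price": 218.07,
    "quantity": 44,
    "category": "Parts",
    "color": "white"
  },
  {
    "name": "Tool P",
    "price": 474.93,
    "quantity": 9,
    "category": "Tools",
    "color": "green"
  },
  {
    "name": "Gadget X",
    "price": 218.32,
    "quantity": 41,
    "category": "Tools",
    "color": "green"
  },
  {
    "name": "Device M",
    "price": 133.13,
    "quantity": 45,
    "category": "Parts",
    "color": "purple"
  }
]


Checking 9 records for duplicates:

  Row 1: Gadget X ($218.32, qty 41)
  Row 2: Gadget Y ($490.52, qty 34)
  Row 3: Gadget Y ($490.52, qty 34) <-- DUPLICATE
  Row 4: Gadget X ($218.32, qty 41) <-- DUPLICATE
  Row 5: Device M ($86.55, qty 78)
  Row 6: Gadget X ($218.07, qty 44)
  Row 7: Tool P ($474.93, qty 9)
  Row 8: Gadget X ($218.32, qty 41) <-- DUPLICATE
  Row 9: Device M ($133.13, qty 45)

Duplicates found: 3
Unique records: 6

3 duplicates, 6 unique


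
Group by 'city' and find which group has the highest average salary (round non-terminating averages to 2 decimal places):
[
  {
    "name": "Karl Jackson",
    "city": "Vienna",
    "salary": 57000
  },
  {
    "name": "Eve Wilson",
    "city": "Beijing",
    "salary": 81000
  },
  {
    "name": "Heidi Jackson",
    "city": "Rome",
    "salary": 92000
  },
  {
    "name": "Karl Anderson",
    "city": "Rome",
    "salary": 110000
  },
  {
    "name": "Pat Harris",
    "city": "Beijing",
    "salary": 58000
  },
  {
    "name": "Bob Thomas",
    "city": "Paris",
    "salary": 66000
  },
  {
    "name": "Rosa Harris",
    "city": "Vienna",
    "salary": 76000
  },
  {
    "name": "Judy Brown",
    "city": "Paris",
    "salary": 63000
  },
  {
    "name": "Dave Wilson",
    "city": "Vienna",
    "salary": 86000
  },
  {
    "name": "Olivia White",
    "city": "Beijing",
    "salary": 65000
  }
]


Group by: city

Groups:
  Beijing: 3 people, avg salary = 204000/3 = $68000
  Paris: 2 people, avg salary = 129000/2 = $64500
  Rome: 2 people, avg salary = 202000/2 = $101000
  Vienna: 3 people, avg salary = 219000/3 = $73000

Highest average salary: Rome ($101000)

Rome ($101000)


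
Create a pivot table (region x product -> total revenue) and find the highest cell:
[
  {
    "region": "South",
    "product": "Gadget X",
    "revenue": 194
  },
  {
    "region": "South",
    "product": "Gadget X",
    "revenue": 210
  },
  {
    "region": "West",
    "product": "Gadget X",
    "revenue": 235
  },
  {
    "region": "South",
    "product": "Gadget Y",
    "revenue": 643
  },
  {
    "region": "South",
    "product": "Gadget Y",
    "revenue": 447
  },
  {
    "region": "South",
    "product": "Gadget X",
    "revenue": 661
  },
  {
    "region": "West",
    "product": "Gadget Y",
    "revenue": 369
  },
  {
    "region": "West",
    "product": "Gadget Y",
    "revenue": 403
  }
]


Pivot: region (rows) x product (columns) -> total revenue

     Gadget X      Gadget Y    
South         1065          1090  
West           235           772  

Highest: South / Gadget Y = $1090

South / Gadget Y = $1090


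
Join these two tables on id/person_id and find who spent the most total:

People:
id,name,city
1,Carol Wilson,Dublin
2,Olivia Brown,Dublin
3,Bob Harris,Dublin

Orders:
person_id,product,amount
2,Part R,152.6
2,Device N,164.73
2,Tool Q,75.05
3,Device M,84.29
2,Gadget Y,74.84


Join on: people.id = orders.person_id

Joined rows:
  Olivia Brown (Dublin) bought Part R for $152.6
  Olivia Brown (Dublin) bought Device N for $164.73
  Olivia Brown (Dublin) bought Tool Q for $75.05
  Bob Harris (Dublin) bought Device M for $84.29
  Olivia Brown (Dublin) bought Gadget Y for $74.84

Total per person:
  Olivia Brown: $467.22
  Bob Harris: $84.29

Top spender: Olivia Brown ($467.22)

Olivia Brown ($467.22)


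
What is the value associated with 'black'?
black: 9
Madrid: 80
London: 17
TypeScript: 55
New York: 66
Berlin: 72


Looking up key 'black'
Value: 9

9


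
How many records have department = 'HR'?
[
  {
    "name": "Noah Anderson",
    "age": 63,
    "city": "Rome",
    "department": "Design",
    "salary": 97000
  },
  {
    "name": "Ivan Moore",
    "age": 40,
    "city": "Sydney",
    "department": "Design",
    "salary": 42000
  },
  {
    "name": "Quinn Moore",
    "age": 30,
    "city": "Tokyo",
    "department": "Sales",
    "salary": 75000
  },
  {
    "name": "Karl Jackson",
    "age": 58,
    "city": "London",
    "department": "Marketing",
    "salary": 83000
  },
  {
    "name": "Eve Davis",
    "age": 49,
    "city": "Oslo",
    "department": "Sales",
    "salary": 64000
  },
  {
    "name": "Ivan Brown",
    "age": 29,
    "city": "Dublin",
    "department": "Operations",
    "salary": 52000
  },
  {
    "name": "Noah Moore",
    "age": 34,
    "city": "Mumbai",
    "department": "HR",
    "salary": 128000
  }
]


Data: 7 records
Condition: department = 'HR'

Checking each record:
  Noah Anderson: Design
  Ivan Moore: Design
  Quinn Moore: Sales
  Karl Jackson: Marketing
  Eve Davis: Sales
  Ivan Brown: Operations
  Noah Moore: HR MATCH

Count: 1

1


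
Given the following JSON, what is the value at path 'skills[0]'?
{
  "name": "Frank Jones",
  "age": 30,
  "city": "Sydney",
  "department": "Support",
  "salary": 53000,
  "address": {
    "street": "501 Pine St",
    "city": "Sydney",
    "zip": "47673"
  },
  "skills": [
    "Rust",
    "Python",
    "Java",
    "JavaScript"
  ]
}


Query: skills[0]
Path: skills -> first element
Value: Rust

Rust


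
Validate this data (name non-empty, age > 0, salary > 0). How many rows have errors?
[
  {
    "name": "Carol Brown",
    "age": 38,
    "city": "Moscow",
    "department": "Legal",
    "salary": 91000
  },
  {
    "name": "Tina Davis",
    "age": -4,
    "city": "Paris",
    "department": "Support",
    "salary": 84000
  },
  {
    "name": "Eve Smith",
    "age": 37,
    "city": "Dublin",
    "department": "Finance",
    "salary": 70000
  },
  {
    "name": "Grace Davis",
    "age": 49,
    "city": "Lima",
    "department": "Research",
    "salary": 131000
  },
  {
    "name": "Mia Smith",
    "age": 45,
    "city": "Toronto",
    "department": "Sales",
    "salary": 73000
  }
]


Validating 5 records:
Rules: name non-empty, age > 0, salary > 0

  Row 1 (Carol Brown): OK
  Row 2 (Tina Davis): negative age: -4
  Row 3 (Eve Smith): OK
  Row 4 (Grace Davis): OK
  Row 5 (Mia Smith): OK

Total errors: 1

1 errors


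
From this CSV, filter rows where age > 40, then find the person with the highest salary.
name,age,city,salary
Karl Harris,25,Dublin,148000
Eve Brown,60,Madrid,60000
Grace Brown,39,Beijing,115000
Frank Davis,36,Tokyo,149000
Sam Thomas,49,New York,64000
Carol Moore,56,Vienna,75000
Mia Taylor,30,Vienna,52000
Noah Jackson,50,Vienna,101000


Filter: age > 40
Sort by: salary (descending)

Filtered records (4):
  Noah Jackson, age 50, salary $101000
  Carol Moore, age 56, salary $75000
  Sam Thomas, age 49, salary $64000
  Eve Brown, age 60, salary $60000

Highest salary: Noah Jackson ($101000)

Noah Jackson


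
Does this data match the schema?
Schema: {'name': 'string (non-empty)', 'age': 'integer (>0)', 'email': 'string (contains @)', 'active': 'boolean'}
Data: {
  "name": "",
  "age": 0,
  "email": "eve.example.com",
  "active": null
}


Validating each field against schema:
  name: FAIL ("" is an empty string)
  age: FAIL (0 is not > 0)
  email: FAIL ("eve.example.com" does not contain @)
  active: FAIL (null is not a boolean)

Result: INVALID (4 errors: name, age, email, active)

INVALID (4 errors: name, age, email, active)


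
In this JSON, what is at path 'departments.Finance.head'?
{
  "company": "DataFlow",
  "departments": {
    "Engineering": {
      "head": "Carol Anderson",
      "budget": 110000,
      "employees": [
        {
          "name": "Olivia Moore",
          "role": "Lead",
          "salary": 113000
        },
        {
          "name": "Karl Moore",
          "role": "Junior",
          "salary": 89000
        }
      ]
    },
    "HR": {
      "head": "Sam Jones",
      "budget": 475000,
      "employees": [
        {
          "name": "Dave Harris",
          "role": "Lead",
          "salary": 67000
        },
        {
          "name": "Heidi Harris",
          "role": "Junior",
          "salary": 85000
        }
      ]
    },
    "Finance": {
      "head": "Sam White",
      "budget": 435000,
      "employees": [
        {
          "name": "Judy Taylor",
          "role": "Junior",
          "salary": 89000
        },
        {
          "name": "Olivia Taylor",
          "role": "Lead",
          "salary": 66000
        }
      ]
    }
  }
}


Path: departments.Finance.head

Navigate:
  -> departments
  -> Finance
  -> head = 'Sam White'

Sam White


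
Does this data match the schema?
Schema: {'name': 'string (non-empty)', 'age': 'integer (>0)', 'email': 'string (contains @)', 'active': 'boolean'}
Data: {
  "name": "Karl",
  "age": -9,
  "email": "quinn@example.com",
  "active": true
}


Validating each field against schema:
  name: OK (non-empty string)
  age: FAIL (-9 is not > 0)
  email: OK (string with @)
  active: OK (boolean)

Result: INVALID (1 error: age)

INVALID (1 error: age)


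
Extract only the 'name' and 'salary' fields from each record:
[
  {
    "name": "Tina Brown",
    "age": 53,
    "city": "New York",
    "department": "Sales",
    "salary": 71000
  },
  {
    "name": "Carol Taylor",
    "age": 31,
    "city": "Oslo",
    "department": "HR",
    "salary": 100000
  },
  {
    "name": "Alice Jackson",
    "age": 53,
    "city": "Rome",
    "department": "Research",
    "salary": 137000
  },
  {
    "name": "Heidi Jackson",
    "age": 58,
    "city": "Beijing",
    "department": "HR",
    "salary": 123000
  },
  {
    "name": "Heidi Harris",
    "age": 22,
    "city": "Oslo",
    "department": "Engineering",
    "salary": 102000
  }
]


Original: 5 records with fields: name, age, city, department, salary
Keep: ['name', 'salary']
Drop: ['age', 'city', 'department']
Result: 5 records, 2 fields each

[
  {
    "name": "Tina Brown",
    "salary": 71000
  },
  {
    "name": "Carol Taylor",
    "salary": 100000
  },
  {
    "name": "Alice Jackson",
    "salary": 137000
  },
  {
    "name": "Heidi Jackson",
    "salary": 123000
  },
  {
    "name": "Heidi Harris",
    "salary": 102000
  }
]


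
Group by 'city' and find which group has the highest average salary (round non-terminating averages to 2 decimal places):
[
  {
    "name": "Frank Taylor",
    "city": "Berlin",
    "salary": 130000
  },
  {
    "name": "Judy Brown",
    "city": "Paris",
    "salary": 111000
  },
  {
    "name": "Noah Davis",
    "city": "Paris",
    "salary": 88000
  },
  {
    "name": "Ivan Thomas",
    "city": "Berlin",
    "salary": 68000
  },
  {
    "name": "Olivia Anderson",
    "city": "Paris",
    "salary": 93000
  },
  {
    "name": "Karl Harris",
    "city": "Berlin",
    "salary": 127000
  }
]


Group by: city

Groups:
  Berlin: 3 people, avg salary = 325000/3 ≈ $108333.33
  Paris: 3 people, avg salary = 292000/3 ≈ $97333.33

Highest average salary: Berlin (≈$108333.33)

Berlin (≈$108333.33)


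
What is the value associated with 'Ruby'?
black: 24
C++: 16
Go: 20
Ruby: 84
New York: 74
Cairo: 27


Looking up key 'Ruby'
Value: 84

84


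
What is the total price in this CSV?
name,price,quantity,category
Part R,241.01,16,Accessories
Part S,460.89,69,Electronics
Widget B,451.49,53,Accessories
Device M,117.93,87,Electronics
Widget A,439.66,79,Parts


Computing total price:
Values: [241.01, 460.89, 451.49, 117.93, 439.66]
Sum = 1710.98

1710.98


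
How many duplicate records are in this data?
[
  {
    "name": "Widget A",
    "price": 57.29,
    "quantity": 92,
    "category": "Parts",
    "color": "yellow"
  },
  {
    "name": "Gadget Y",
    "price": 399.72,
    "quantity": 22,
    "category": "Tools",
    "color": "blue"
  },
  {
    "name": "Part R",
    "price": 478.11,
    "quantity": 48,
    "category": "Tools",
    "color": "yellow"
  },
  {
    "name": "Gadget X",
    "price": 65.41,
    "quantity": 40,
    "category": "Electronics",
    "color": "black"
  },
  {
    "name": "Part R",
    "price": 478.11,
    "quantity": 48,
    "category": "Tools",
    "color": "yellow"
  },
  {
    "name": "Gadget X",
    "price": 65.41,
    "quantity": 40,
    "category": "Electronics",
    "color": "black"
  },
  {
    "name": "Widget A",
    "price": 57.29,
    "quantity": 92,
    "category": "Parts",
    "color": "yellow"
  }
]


Checking 7 records for duplicates:

  Row 1: Widget A ($57.29, qty 92)
  Row 2: Gadget Y ($399.72, qty 22)
  Row 3: Part R ($478.11, qty 48)
  Row 4: Gadget X ($65.41, qty 40)
  Row 5: Part R ($478.11, qty 48) <-- DUPLICATE
  Row 6: Gadget X ($65.41, qty 40) <-- DUPLICATE
  Row 7: Widget A ($57.29, qty 92) <-- DUPLICATE

Duplicates found: 3
Unique records: 4

3 duplicates, 4 unique


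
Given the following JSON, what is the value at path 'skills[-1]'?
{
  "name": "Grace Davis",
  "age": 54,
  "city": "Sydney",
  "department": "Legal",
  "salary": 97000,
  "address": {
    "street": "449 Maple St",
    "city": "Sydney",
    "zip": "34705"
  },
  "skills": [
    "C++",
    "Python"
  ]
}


Query: skills[-1]
Path: skills -> last element
Value: Python

Python


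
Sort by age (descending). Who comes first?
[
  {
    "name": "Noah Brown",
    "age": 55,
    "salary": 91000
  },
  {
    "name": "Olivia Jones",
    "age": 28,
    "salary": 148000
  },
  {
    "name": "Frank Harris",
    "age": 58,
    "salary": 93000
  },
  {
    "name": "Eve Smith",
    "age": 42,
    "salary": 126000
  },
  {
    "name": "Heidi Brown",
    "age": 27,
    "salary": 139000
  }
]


Sort by: age (descending)

Sorted order:
  1. Frank Harris (age = 58)
  2. Noah Brown (age = 55)
  3. Eve Smith (age = 42)
  4. Olivia Jones (age = 28)
  5. Heidi Brown (age = 27)

First: Frank Harris

Frank Harris


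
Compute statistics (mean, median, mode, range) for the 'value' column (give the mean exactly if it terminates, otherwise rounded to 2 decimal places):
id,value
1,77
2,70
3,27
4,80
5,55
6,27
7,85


Data: [77, 70, 27, 80, 55, 27, 85]
Count: 7
Sum: 421
Mean: 421/7 ≈ 60.14 (rounded to 2 decimal places)
Sorted: [27, 27, 55, 70, 77, 80, 85]
Median: 70.0
Mode: 27 (2 times)
Range: 85 - 27 = 58
Min: 27, Max: 85

mean≈60.14, median=70.0, mode=27, range=58


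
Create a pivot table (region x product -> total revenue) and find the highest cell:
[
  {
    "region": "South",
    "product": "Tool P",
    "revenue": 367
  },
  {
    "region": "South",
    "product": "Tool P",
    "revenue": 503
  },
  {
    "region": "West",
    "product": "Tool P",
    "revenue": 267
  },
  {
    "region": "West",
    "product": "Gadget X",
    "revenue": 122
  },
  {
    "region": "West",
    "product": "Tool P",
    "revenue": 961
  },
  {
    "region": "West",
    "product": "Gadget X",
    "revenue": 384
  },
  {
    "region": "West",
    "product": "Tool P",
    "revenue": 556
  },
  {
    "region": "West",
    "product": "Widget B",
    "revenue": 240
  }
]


Pivot: region (rows) x product (columns) -> total revenue

     Gadget X      Tool P        Widget B    
South            0           870             0  
West           506          1784           240  

Highest: West / Tool P = $1784

West / Tool P = $1784


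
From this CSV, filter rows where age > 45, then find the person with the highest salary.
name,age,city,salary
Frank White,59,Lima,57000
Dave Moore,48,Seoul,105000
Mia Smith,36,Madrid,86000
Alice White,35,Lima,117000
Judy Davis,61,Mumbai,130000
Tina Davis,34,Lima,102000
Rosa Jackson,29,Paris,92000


Filter: age > 45
Sort by: salary (descending)

Filtered records (3):
  Judy Davis, age 61, salary $130000
  Dave Moore, age 48, salary $105000
  Frank White, age 59, salary $57000

Highest salary: Judy Davis ($130000)

Judy Davis


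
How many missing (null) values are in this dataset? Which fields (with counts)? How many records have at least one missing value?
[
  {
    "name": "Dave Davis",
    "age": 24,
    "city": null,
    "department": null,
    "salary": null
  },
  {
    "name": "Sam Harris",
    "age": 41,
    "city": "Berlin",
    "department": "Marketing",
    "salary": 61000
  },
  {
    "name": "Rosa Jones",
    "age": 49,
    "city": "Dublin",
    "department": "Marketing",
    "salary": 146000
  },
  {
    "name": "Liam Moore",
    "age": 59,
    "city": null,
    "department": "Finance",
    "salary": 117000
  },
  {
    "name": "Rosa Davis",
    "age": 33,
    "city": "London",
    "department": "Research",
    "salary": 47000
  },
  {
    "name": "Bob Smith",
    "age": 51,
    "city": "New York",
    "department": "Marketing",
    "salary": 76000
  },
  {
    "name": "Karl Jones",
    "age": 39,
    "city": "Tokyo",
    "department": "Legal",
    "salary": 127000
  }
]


Checking for missing (null) values in 7 records:

  Dave Davis: city, department, salary
  Sam Harris: complete
  Rosa Jones: complete
  Liam Moore: city
  Rosa Davis: complete
  Bob Smith: complete
  Karl Jones: complete

Per field:
  name: 0 missing
  age: 0 missing
  city: 2 missing
  department: 1 missing
  salary: 1 missing

Total missing values: 4
Records with any missing: 2

4 missing values (city: 2, department: 1, salary: 1); 2 incomplete records


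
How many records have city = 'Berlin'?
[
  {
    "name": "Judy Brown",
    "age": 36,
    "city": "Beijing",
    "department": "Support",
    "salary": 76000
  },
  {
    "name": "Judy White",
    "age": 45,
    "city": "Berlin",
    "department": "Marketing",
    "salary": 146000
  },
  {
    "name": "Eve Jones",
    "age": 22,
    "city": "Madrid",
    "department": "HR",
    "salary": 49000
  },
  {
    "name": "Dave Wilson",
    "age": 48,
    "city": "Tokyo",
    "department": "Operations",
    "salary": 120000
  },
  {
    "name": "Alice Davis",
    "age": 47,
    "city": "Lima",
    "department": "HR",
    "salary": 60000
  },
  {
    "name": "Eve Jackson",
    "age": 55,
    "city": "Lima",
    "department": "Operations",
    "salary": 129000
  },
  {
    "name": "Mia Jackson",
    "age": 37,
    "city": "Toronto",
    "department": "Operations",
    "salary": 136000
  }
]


Data: 7 records
Condition: city = 'Berlin'

Checking each record:
  Judy Brown: Beijing
  Judy White: Berlin MATCH
  Eve Jones: Madrid
  Dave Wilson: Tokyo
  Alice Davis: Lima
  Eve Jackson: Lima
  Mia Jackson: Toronto

Count: 1

1


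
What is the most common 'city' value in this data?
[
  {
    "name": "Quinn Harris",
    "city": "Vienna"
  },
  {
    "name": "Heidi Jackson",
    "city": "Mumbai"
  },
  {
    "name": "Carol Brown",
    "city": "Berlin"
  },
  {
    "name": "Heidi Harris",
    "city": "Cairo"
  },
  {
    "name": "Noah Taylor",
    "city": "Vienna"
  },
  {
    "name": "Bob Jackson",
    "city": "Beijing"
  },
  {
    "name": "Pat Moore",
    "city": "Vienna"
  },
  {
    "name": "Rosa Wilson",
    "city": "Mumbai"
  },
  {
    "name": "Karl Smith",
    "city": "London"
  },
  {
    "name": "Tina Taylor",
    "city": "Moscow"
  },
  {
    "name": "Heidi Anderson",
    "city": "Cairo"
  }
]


Counting 'city' values across 11 records:

  Vienna: 3 ###
  Mumbai: 2 ##
  Cairo: 2 ##
  Berlin: 1 #
  Beijing: 1 #
  London: 1 #
  Moscow: 1 #

Most common: Vienna (3 times)

Vienna (3 times)


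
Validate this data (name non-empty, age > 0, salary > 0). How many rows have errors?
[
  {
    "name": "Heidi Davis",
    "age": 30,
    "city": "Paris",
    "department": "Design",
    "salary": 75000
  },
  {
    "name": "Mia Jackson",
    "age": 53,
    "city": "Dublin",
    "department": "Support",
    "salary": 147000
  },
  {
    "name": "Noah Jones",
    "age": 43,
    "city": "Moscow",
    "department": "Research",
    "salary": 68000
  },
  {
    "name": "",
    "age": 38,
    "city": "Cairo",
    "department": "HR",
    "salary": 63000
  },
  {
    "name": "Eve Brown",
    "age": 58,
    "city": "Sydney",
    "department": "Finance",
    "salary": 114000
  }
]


Validating 5 records:
Rules: name non-empty, age > 0, salary > 0

  Row 1 (Heidi Davis): OK
  Row 2 (Mia Jackson): OK
  Row 3 (Noah Jones): OK
  Row 4 (???): empty name
  Row 5 (Eve Brown): OK

Total errors: 1

1 errors


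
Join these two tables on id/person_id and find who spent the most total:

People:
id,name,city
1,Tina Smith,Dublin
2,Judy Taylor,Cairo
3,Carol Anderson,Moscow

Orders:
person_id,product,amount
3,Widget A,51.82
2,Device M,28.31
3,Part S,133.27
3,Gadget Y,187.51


Join on: people.id = orders.person_id

Joined rows:
  Carol Anderson (Moscow) bought Widget A for $51.82
  Judy Taylor (Cairo) bought Device M for $28.31
  Carol Anderson (Moscow) bought Part S for $133.27
  Carol Anderson (Moscow) bought Gadget Y for $187.51

Total per person:
  Carol Anderson: $372.60
  Judy Taylor: $28.31

Top spender: Carol Anderson ($372.60)

Carol Anderson ($372.60)


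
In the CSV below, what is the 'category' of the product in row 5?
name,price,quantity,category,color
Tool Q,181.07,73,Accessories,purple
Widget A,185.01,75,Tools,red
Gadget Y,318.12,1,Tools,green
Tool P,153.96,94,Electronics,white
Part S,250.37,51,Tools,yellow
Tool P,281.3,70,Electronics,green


Query: Row 5 ('Part S'), column 'category'
Value: Tools

Tools


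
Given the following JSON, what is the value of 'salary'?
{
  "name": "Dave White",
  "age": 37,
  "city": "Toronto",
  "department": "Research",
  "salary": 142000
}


Looking up field 'salary'
Value: 142000

142000


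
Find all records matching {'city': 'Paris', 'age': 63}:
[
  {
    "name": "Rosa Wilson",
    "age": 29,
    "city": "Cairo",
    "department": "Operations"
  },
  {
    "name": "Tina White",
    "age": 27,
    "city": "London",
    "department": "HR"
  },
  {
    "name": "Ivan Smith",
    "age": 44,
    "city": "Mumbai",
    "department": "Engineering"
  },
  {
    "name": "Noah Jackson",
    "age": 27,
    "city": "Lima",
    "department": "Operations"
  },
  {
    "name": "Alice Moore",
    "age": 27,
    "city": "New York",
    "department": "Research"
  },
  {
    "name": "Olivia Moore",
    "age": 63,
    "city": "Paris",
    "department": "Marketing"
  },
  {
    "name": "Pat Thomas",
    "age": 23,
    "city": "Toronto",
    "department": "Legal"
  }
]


Search criteria: {'city': 'Paris', 'age': 63}

Checking 7 records:
  Rosa Wilson: {city: Cairo, age: 29}
  Tina White: {city: London, age: 27}
  Ivan Smith: {city: Mumbai, age: 44}
  Noah Jackson: {city: Lima, age: 27}
  Alice Moore: {city: New York, age: 27}
  Olivia Moore: {city: Paris, age: 63} <-- MATCH
  Pat Thomas: {city: Toronto, age: 23}

Matches: ["Olivia Moore"]

["Olivia Moore"]


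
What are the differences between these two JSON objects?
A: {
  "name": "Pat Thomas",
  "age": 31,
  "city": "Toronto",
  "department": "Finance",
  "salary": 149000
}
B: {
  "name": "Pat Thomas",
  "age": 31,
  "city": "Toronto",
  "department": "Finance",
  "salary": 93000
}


Comparing each field (in key order):
  name: same
  age: same
  city: same
  department: same
  salary: DIFFERENT
Differences:
  salary: 149000 -> 93000

1 field(s) changed

1 change: salary


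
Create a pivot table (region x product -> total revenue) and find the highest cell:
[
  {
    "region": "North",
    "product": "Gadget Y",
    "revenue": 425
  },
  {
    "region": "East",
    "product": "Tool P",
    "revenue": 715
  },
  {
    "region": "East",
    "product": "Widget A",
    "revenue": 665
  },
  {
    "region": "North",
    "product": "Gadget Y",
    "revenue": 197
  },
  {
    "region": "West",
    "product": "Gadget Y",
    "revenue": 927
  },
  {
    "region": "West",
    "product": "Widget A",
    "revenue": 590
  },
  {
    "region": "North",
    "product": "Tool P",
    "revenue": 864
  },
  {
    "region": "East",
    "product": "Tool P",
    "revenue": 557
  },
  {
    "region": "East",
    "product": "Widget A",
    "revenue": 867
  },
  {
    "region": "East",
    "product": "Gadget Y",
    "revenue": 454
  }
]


Pivot: region (rows) x product (columns) -> total revenue

     Gadget Y      Tool P        Widget A    
East           454          1272          1532  
North          622           864             0  
West           927             0           590  

Highest: East / Widget A = $1532

East / Widget A = $1532


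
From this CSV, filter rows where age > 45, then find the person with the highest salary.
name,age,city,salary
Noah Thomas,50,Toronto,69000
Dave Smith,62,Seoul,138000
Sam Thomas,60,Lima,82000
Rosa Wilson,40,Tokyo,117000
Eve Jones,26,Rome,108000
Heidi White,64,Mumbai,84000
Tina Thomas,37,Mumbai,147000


Filter: age > 45
Sort by: salary (descending)

Filtered records (4):
  Dave Smith, age 62, salary $138000
  Heidi White, age 64, salary $84000
  Sam Thomas, age 60, salary $82000
  Noah Thomas, age 50, salary $69000

Highest salary: Dave Smith ($138000)

Dave Smith


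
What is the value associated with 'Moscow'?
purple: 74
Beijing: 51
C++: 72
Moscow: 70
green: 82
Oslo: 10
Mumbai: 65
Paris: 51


Looking up key 'Moscow'
Value: 70

70


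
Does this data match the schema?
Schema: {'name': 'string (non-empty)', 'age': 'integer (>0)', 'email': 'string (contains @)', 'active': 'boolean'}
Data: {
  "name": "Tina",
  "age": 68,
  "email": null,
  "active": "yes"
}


Validating each field against schema:
  name: OK (non-empty string)
  age: OK (positive integer)
  email: FAIL (null is not a string)
  active: FAIL ("yes" is not a boolean)

Result: INVALID (2 errors: email, active)

INVALID (2 errors: email, active)


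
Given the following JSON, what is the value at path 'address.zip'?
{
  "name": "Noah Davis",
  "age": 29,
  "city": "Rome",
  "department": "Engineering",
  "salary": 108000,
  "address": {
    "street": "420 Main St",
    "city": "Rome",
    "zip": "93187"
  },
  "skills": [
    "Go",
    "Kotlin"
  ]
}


Query: address.zip
Path: address -> zip
Value: 93187

93187


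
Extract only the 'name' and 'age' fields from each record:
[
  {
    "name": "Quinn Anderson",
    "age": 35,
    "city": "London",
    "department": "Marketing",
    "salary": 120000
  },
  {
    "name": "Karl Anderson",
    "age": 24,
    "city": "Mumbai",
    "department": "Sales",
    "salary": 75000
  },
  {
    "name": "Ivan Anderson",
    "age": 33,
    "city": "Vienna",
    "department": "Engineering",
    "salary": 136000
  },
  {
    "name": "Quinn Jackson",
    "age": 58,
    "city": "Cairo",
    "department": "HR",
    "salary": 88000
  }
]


Original: 4 records with fields: name, age, city, department, salary
Keep: ['name', 'age']
Drop: ['city', 'department', 'salary']
Result: 4 records, 2 fields each

[
  {
    "name": "Quinn Anderson",
    "age": 35
  },
  {
    "name": "Karl Anderson",
    "age": 24
  },
  {
    "name": "Ivan Anderson",
    "age": 33
  },
  {
    "name": "Quinn Jackson",
    "age": 58
  }
]


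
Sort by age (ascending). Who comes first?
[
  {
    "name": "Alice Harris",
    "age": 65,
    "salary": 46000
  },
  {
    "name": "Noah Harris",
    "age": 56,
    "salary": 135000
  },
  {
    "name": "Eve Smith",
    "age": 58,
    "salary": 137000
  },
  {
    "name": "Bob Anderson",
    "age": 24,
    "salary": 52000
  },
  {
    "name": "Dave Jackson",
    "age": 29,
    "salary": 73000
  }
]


Sort by: age (ascending)

Sorted order:
  1. Bob Anderson (age = 24)
  2. Dave Jackson (age = 29)
  3. Noah Harris (age = 56)
  4. Eve Smith (age = 58)
  5. Alice Harris (age = 65)

First: Bob Anderson

Bob Anderson


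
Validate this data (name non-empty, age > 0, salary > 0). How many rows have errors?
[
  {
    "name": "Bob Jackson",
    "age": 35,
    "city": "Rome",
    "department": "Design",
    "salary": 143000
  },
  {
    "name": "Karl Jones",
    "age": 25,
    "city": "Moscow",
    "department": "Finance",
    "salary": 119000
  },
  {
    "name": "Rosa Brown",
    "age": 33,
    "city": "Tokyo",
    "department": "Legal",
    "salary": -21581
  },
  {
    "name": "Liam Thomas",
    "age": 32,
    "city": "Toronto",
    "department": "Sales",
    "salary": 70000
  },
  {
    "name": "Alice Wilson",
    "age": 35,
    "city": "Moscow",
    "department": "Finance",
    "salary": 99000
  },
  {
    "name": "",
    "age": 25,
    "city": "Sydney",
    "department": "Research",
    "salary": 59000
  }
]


Validating 6 records:
Rules: name non-empty, age > 0, salary > 0

  Row 1 (Bob Jackson): OK
  Row 2 (Karl Jones): OK
  Row 3 (Rosa Brown): negative salary: -21581
  Row 4 (Liam Thomas): OK
  Row 5 (Alice Wilson): OK
  Row 6 (???): empty name

Total errors: 2

2 errors


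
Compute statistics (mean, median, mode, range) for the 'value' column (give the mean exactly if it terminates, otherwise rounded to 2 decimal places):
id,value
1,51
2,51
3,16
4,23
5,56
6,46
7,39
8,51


Data: [51, 51, 16, 23, 56, 46, 39, 51]
Count: 8
Sum: 333
Mean: 333/8 = 41.625
Sorted: [16, 23, 39, 46, 51, 51, 51, 56]
Median: 48.5
Mode: 51 (3 times)
Range: 56 - 16 = 40
Min: 16, Max: 56

mean=41.625, median=48.5, mode=51, range=40


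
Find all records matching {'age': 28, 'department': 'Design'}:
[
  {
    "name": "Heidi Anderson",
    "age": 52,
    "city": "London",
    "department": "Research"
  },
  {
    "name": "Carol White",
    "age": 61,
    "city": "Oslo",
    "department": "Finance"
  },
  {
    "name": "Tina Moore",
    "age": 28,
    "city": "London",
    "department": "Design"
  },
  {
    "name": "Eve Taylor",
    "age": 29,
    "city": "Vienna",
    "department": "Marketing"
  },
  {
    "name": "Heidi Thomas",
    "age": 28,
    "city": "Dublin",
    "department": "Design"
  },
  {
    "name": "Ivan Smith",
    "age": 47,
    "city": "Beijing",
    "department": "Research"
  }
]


Search criteria: {'age': 28, 'department': 'Design'}

Checking 6 records:
  Heidi Anderson: {age: 52, department: Research}
  Carol White: {age: 61, department: Finance}
  Tina Moore: {age: 28, department: Design} <-- MATCH
  Eve Taylor: {age: 29, department: Marketing}
  Heidi Thomas: {age: 28, department: Design} <-- MATCH
  Ivan Smith: {age: 47, department: Research}

Matches: ["Tina Moore", "Heidi Thomas"]

["Tina Moore", "Heidi Thomas"]


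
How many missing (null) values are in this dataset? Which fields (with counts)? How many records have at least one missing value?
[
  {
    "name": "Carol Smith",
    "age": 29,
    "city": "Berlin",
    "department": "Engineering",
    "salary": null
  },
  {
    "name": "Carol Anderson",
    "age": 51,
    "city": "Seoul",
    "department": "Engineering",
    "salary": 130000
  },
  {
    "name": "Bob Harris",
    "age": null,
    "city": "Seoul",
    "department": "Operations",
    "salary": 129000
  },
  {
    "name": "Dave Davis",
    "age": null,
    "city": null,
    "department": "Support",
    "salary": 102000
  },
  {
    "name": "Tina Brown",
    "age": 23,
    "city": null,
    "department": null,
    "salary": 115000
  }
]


Checking for missing (null) values in 5 records:

  Carol Smith: salary
  Carol Anderson: complete
  Bob Harris: age
  Dave Davis: age, city
  Tina Brown: city, department

Per field:
  name: 0 missing
  age: 2 missing
  city: 2 missing
  department: 1 missing
  salary: 1 missing

Total missing values: 6
Records with any missing: 4

6 missing values (age: 2, city: 2, department: 1, salary: 1); 4 incomplete records


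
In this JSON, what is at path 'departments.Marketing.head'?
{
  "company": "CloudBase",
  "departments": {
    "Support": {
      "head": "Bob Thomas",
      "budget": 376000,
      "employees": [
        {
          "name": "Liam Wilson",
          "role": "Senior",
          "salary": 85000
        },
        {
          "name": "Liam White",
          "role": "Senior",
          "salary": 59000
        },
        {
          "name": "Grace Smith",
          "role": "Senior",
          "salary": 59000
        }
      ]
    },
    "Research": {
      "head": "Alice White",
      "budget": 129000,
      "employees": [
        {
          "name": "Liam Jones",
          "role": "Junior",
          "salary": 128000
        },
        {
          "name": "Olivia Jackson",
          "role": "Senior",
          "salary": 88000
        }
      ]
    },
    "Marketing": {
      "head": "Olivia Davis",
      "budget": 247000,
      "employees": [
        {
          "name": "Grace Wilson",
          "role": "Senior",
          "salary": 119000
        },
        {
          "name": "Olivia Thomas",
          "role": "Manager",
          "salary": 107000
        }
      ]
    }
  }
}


Path: departments.Marketing.head

Navigate:
  -> departments
  -> Marketing
  -> head = 'Olivia Davis'

Olivia Davis


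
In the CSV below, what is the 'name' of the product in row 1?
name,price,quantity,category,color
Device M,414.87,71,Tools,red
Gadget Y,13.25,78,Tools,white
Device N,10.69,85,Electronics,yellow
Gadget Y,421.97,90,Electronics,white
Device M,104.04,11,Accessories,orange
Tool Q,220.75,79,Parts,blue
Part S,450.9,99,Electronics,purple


Query: Row 1 ('Device M'), column 'name'
Value: Device M

Device M


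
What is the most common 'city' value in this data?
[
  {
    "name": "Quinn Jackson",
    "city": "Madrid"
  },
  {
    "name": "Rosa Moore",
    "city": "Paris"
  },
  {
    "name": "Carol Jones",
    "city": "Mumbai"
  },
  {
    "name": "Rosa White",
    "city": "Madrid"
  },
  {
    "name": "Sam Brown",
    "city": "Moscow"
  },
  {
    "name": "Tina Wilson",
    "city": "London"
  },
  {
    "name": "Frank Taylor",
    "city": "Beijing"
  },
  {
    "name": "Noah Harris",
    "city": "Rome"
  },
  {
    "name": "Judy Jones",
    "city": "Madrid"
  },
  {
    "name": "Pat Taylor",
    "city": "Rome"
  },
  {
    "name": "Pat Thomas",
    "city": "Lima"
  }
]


Counting 'city' values across 11 records:

  Madrid: 3 ###
  Rome: 2 ##
  Paris: 1 #
  Mumbai: 1 #
  Moscow: 1 #
  London: 1 #
  Beijing: 1 #
  Lima: 1 #

Most common: Madrid (3 times)

Madrid (3 times)


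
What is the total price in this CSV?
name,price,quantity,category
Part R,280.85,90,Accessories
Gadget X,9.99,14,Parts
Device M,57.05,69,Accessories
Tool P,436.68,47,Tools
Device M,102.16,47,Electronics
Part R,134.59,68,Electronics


Computing total price:
Values: [280.85, 9.99, 57.05, 436.68, 102.16, 134.59]
Sum = 1021.32

1021.32


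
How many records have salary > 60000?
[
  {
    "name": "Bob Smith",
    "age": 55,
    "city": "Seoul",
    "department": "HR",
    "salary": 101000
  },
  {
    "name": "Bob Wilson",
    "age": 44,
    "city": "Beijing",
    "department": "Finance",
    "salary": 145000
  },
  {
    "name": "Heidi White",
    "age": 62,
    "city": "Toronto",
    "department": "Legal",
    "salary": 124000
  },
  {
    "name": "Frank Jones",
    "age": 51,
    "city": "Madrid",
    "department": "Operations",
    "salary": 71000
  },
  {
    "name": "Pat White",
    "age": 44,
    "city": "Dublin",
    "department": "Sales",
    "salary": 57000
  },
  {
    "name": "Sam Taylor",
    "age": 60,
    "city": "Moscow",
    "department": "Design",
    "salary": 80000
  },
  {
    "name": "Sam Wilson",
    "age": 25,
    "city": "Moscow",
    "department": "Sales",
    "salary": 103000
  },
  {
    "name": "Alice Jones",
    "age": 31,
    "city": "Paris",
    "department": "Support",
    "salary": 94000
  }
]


Data: 8 records
Condition: salary > 60000

Checking each record:
  Bob Smith: 101000 MATCH
  Bob Wilson: 145000 MATCH
  Heidi White: 124000 MATCH
  Frank Jones: 71000 MATCH
  Pat White: 57000
  Sam Taylor: 80000 MATCH
  Sam Wilson: 103000 MATCH
  Alice Jones: 94000 MATCH

Count: 7

7


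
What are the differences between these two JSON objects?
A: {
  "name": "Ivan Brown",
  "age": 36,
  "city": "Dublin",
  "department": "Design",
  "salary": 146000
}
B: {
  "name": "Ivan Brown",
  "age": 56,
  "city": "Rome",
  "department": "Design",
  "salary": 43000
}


Comparing each field (in key order):
  name: same
  age: DIFFERENT
  city: DIFFERENT
  department: same
  salary: DIFFERENT
Differences:
  age: 36 -> 56
  city: Dublin -> Rome
  salary: 146000 -> 43000

3 field(s) changed

3 changes: age, city, salary


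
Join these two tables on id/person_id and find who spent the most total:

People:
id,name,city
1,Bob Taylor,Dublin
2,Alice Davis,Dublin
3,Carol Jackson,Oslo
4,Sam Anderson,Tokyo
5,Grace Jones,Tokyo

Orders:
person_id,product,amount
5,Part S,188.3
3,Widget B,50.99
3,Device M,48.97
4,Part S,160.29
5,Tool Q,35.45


Join on: people.id = orders.person_id

Joined rows:
  Grace Jones (Tokyo) bought Part S for $188.3
  Carol Jackson (Oslo) bought Widget B for $50.99
  Carol Jackson (Oslo) bought Device M for $48.97
  Sam Anderson (Tokyo) bought Part S for $160.29
  Grace Jones (Tokyo) bought Tool Q for $35.45

Total per person:
  Grace Jones: $223.75
  Sam Anderson: $160.29
  Carol Jackson: $99.96

Top spender: Grace Jones ($223.75)

Grace Jones ($223.75)


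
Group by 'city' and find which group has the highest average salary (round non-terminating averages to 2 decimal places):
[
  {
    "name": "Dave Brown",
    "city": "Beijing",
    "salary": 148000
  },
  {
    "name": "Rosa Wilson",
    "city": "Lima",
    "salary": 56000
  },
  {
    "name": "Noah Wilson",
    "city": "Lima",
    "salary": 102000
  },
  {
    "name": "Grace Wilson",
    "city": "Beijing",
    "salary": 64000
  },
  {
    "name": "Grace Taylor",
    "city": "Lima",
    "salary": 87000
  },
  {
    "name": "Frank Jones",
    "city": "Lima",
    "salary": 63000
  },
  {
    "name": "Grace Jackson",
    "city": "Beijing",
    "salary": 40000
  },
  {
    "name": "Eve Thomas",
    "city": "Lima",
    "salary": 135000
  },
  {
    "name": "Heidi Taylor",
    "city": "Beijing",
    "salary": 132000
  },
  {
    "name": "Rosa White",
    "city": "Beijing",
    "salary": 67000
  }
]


Group by: city

Groups:
  Beijing: 5 people, avg salary = 451000/5 = $90200
  Lima: 5 people, avg salary = 443000/5 = $88600

Highest average salary: Beijing ($90200)

Beijing ($90200)


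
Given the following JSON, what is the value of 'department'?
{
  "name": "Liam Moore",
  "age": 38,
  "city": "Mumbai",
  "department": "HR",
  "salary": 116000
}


Looking up field 'department'
Value: HR

HR


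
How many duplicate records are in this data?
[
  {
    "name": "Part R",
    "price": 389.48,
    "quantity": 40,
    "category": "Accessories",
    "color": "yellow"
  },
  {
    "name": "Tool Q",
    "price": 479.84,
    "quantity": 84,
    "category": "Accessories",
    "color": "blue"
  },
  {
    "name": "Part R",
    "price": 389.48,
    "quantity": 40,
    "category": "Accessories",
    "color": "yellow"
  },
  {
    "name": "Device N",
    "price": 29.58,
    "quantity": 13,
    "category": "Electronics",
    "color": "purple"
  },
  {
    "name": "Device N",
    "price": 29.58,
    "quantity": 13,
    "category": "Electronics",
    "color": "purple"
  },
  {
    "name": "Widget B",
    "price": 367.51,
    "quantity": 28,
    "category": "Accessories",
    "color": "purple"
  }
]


Checking 6 records for duplicates:

  Row 1: Part R ($389.48, qty 40)
  Row 2: Tool Q ($479.84, qty 84)
  Row 3: Part R ($389.48, qty 40) <-- DUPLICATE
  Row 4: Device N ($29.58, qty 13)
  Row 5: Device N ($29.58, qty 13) <-- DUPLICATE
  Row 6: Widget B ($367.51, qty 28)

Duplicates found: 2
Unique records: 4

2 duplicates, 4 unique
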